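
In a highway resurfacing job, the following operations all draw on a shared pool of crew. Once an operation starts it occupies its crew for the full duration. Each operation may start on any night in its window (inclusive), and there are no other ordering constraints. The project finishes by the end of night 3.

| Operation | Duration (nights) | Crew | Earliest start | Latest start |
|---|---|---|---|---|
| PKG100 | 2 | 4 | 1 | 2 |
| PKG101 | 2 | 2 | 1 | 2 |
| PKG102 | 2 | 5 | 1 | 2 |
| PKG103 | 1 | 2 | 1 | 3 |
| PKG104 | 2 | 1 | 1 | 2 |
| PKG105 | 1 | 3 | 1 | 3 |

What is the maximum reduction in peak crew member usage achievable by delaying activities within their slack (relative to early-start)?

5

Early-start peak: n1:17  n2:12  n3:0 ⇒ 17.
Leveled (PKG100@1, PKG101@1, PKG102@1, PKG103@3, PKG104@1, PKG105@3): n1:12  n2:12  n3:5 ⇒ 12.
Reduction 17 − 12 = 5.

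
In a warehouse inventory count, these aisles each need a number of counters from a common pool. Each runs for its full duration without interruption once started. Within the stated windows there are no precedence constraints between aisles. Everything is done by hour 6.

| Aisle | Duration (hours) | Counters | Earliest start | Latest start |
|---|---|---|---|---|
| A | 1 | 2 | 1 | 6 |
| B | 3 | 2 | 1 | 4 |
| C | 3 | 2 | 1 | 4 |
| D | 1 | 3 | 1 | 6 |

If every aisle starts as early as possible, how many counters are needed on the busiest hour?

9

Early-start schedule: A@1, B@1, C@1, D@1.
Load per hour: hour 1: 9, hour 2: 4, hour 3: 4, hour 4: 0, hour 5: 0, hour 6: 0.
Peak is 9.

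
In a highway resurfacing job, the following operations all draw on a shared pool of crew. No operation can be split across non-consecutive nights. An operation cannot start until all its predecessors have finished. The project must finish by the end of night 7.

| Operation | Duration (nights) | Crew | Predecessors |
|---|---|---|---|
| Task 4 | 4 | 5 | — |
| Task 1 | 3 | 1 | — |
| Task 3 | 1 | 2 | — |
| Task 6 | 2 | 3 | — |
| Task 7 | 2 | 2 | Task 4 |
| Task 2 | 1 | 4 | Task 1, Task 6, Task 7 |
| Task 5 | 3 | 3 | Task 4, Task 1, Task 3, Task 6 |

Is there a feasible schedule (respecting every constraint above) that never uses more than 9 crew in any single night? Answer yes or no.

Schedule Task 4@1, Task 1@1, Task 3@1, Task 6@2, Task 7@5, Task 2@7, Task 5@5: n1:8  n2:9  n3:9  n4:5  n5:5  n6:5  n7:7 — peak 9 ≤ 9.

yes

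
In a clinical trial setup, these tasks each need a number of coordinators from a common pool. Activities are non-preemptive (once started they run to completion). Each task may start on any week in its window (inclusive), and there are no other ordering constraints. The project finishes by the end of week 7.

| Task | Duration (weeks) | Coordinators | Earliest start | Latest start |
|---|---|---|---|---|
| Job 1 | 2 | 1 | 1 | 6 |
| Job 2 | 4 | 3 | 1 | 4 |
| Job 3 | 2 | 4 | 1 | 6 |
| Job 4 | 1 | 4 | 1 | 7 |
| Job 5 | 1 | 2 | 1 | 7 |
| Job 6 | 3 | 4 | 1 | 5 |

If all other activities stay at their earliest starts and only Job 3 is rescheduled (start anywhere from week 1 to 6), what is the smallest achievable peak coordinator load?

Job 3@1: w1:18  w2:12  w3:7  w4:3  w5:0  w6:0  w7:0 → peak 18
Job 3@2: w1:14  w2:12  w3:11  w4:3  w5:0  w6:0  w7:0 → peak 14
Job 3@3: w1:14  w2:8  w3:11  w4:7  w5:0  w6:0  w7:0 → peak 14
Job 3@4: w1:14  w2:8  w3:7  w4:7  w5:4  w6:0  w7:0 → peak 14
Job 3@5: w1:14  w2:8  w3:7  w4:3  w5:4  w6:4  w7:0 → peak 14
Job 3@6: w1:14  w2:8  w3:7  w4:3  w5:0  w6:4  w7:4 → peak 14
Best is Job 3@2, peak 14.

14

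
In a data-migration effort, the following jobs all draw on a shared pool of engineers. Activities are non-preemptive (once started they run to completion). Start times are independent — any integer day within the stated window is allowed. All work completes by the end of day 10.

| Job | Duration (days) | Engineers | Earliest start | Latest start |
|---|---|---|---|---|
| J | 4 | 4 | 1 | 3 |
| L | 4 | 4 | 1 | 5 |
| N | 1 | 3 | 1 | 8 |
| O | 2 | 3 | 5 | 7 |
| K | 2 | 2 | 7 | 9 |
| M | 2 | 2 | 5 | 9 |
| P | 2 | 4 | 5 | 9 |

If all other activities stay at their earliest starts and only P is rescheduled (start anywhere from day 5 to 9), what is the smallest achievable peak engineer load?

P@5: d1:11  d2:8  d3:8  d4:8  d5:9  d6:9  d7:2  d8:2  d9:0  d10:0 → peak 11
P@6: d1:11  d2:8  d3:8  d4:8  d5:5  d6:9  d7:6  d8:2  d9:0  d10:0 → peak 11
P@7: d1:11  d2:8  d3:8  d4:8  d5:5  d6:5  d7:6  d8:6  d9:0  d10:0 → peak 11
P@8: d1:11  d2:8  d3:8  d4:8  d5:5  d6:5  d7:2  d8:6  d9:4  d10:0 → peak 11
P@9: d1:11  d2:8  d3:8  d4:8  d5:5  d6:5  d7:2  d8:2  d9:4  d10:4 → peak 11
Best is P@5, peak 11.

11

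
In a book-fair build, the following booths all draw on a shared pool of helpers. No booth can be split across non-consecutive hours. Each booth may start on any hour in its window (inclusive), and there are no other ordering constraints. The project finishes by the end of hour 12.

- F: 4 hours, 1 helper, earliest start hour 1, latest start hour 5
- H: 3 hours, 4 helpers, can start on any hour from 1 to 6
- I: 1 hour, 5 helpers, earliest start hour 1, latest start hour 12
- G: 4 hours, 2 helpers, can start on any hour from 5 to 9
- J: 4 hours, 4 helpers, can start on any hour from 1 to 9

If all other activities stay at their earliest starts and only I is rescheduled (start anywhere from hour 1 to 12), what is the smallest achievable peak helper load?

I@1: h1:14  h2:9  h3:9  h4:5  h5:2  h6:2  h7:2  h8:2  h9:0  h10:0  h11:0  h12:0 → peak 14
I@2: h1:9  h2:14  h3:9  h4:5  h5:2  h6:2  h7:2  h8:2  h9:0  h10:0  h11:0  h12:0 → peak 14
I@3: h1:9  h2:9  h3:14  h4:5  h5:2  h6:2  h7:2  h8:2  h9:0  h10:0  h11:0  h12:0 → peak 14
I@4: h1:9  h2:9  h3:9  h4:10  h5:2  h6:2  h7:2  h8:2  h9:0  h10:0  h11:0  h12:0 → peak 10
I@5: h1:9  h2:9  h3:9  h4:5  h5:7  h6:2  h7:2  h8:2  h9:0  h10:0  h11:0  h12:0 → peak 9
I@6: h1:9  h2:9  h3:9  h4:5  h5:2  h6:7  h7:2  h8:2  h9:0  h10:0  h11:0  h12:0 → peak 9
I@7: h1:9  h2:9  h3:9  h4:5  h5:2  h6:2  h7:7  h8:2  h9:0  h10:0  h11:0  h12:0 → peak 9
I@8: h1:9  h2:9  h3:9  h4:5  h5:2  h6:2  h7:2  h8:7  h9:0  h10:0  h11:0  h12:0 → peak 9
I@9: h1:9  h2:9  h3:9  h4:5  h5:2  h6:2  h7:2  h8:2  h9:5  h10:0  h11:0  h12:0 → peak 9
I@10: h1:9  h2:9  h3:9  h4:5  h5:2  h6:2  h7:2  h8:2  h9:0  h10:5  h11:0  h12:0 → peak 9
I@11: h1:9  h2:9  h3:9  h4:5  h5:2  h6:2  h7:2  h8:2  h9:0  h10:0  h11:5  h12:0 → peak 9
I@12: h1:9  h2:9  h3:9  h4:5  h5:2  h6:2  h7:2  h8:2  h9:0  h10:0  h11:0  h12:5 → peak 9
Best is I@5, peak 9.

9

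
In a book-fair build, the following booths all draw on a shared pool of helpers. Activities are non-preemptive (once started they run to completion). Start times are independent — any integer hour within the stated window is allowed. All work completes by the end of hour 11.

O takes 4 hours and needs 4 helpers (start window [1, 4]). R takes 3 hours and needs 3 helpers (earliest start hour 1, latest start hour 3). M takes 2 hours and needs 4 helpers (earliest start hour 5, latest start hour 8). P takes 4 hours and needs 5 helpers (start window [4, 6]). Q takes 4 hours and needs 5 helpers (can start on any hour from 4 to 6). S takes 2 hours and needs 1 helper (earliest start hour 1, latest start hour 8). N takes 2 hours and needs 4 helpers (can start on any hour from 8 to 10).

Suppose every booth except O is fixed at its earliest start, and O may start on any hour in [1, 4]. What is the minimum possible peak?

14

O@1: h1:8  h2:8  h3:7  h4:14  h5:14  h6:14  h7:10  h8:4  h9:4  h10:0  h11:0 → peak 14
O@2: h1:4  h2:8  h3:7  h4:14  h5:18  h6:14  h7:10  h8:4  h9:4  h10:0  h11:0 → peak 18
O@3: h1:4  h2:4  h3:7  h4:14  h5:18  h6:18  h7:10  h8:4  h9:4  h10:0  h11:0 → peak 18
O@4: h1:4  h2:4  h3:3  h4:14  h5:18  h6:18  h7:14  h8:4  h9:4  h10:0  h11:0 → peak 18
Best is O@1, peak 14.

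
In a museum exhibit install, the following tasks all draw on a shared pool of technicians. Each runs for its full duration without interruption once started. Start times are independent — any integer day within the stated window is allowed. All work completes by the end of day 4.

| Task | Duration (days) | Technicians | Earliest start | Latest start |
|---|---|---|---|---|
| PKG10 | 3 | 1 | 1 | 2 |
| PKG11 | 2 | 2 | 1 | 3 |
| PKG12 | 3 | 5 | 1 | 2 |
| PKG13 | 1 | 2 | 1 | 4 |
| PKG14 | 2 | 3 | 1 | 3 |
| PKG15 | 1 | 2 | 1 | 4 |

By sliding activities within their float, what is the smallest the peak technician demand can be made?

Early-start (PKG10@1, PKG11@1, PKG12@1, PKG13@1, PKG14@1, PKG15@1) gives peak 15: d1:15  d2:11  d3:6  d4:0.
Shift PKG13→4, PKG14→3, PKG15→4.
Schedule PKG10@1, PKG11@1, PKG12@1, PKG13@4, PKG14@3, PKG15@4: d1:8  d2:8  d3:9  d4:7 — peak 9.

9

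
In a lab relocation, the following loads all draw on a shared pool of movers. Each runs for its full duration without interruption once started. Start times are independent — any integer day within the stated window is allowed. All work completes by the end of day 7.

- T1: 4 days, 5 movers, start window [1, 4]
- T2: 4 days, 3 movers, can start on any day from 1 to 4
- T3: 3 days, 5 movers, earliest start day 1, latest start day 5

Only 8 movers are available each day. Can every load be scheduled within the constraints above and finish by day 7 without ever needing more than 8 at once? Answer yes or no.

Schedule T1@1, T2@1, T3@5: d1:8  d2:8  d3:8  d4:8  d5:5  d6:5  d7:5 — peak 8 ≤ 8.

yes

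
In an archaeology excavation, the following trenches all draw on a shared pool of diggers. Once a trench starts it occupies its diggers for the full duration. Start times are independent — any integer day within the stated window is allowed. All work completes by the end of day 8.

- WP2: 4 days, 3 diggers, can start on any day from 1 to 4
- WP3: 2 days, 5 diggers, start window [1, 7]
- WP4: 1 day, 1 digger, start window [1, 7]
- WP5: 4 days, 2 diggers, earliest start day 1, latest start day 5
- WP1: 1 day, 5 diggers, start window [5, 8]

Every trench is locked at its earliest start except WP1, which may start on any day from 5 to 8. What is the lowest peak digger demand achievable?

11

WP1@5: d1:11  d2:10  d3:5  d4:5  d5:5  d6:0  d7:0  d8:0 → peak 11
WP1@6: d1:11  d2:10  d3:5  d4:5  d5:0  d6:5  d7:0  d8:0 → peak 11
WP1@7: d1:11  d2:10  d3:5  d4:5  d5:0  d6:0  d7:5  d8:0 → peak 11
WP1@8: d1:11  d2:10  d3:5  d4:5  d5:0  d6:0  d7:0  d8:5 → peak 11
Best is WP1@5, peak 11.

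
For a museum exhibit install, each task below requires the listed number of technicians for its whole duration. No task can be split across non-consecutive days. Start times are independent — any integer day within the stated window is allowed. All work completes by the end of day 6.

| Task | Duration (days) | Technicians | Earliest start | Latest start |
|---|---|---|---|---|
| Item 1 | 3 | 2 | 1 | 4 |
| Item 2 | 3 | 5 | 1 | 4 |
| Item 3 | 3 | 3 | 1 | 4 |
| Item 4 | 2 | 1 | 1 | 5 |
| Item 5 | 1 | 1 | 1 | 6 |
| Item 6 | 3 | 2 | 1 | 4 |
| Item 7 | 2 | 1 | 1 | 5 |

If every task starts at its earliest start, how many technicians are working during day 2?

14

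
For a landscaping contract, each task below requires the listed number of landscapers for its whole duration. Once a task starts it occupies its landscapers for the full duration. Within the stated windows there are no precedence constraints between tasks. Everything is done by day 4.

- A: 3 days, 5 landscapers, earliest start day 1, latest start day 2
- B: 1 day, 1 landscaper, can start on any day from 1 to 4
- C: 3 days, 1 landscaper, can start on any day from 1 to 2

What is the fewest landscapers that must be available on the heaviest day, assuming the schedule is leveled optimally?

Early-start (A@1, B@1, C@1) gives peak 7: d1:7  d2:6  d3:6  d4:0.
Shift C→2.
Schedule A@1, B@1, C@2: d1:6  d2:6  d3:6  d4:1 — peak 6.
No arrangement of the 16 feasible schedules does better.

6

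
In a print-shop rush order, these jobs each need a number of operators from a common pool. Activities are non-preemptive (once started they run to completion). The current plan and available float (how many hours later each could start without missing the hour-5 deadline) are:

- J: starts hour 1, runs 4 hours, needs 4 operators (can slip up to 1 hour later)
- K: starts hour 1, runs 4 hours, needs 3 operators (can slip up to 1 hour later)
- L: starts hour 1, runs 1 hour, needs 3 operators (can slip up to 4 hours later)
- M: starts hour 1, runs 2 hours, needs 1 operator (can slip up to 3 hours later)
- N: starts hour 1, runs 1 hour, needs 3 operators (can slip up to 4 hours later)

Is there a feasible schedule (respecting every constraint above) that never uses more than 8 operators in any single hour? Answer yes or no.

yes

Schedule J@1, K@1, L@5, M@1, N@5: h1:8  h2:8  h3:7  h4:7  h5:6 — peak 8 ≤ 8.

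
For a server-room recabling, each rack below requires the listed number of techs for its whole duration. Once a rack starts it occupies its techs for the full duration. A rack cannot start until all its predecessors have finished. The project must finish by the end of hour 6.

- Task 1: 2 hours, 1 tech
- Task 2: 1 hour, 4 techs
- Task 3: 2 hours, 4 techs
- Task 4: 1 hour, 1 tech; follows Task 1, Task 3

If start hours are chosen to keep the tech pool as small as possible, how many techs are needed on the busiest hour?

Early-start (Task 1@1, Task 2@1, Task 3@1, Task 4@3) gives peak 9: h1:9  h2:5  h3:1  h4:0  h5:0  h6:0.
Shift Task 2→3, Task 3→4, Task 4→6.
Schedule Task 1@1, Task 2@3, Task 3@4, Task 4@6: h1:1  h2:1  h3:4  h4:4  h5:4  h6:1 — peak 4.

4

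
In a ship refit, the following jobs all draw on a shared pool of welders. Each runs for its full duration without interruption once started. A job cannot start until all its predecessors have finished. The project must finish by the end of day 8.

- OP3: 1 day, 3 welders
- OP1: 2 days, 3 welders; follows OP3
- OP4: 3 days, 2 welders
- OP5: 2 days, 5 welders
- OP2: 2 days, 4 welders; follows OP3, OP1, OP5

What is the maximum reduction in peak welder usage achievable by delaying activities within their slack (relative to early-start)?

Early-start peak: d1:10  d2:10  d3:5  d4:4  d5:4  d6:0  d7:0  d8:0 ⇒ 10.
Leveled (OP3@1, OP1@2, OP4@1, OP5@4, OP2@6): d1:5  d2:5  d3:5  d4:5  d5:5  d6:4  d7:4  d8:0 ⇒ 5.
Reduction 10 − 5 = 5.

5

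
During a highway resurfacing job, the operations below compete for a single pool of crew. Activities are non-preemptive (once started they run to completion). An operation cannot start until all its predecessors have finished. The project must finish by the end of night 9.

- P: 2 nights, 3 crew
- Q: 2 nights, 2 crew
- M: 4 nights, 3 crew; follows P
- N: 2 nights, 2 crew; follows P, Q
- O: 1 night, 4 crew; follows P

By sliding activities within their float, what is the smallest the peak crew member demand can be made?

Early-start (P@1, Q@1, M@3, N@3, O@3) gives peak 9: n1:5  n2:5  n3:9  n4:5  n5:3  n6:3  n7:0  n8:0  n9:0.
Shift O→7.
Schedule P@1, Q@1, M@3, N@3, O@7: n1:5  n2:5  n3:5  n4:5  n5:3  n6:3  n7:4  n8:0  n9:0 — peak 5.

5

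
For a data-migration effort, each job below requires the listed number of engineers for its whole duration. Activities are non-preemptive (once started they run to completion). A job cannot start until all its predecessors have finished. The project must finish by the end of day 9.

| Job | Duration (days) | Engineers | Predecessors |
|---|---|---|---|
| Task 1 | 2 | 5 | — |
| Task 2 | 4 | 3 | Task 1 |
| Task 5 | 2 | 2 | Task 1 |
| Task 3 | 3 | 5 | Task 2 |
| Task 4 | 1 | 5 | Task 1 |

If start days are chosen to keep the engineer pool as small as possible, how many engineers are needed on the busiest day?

8

Early-start (Task 1@1, Task 2@3, Task 5@3, Task 3@7, Task 4@3) gives peak 10: d1:5  d2:5  d3:10  d4:5  d5:3  d6:3  d7:5  d8:5  d9:5.
Shift Task 4→5.
Schedule Task 1@1, Task 2@3, Task 5@3, Task 3@7, Task 4@5: d1:5  d2:5  d3:5  d4:5  d5:8  d6:3  d7:5  d8:5  d9:5 — peak 8.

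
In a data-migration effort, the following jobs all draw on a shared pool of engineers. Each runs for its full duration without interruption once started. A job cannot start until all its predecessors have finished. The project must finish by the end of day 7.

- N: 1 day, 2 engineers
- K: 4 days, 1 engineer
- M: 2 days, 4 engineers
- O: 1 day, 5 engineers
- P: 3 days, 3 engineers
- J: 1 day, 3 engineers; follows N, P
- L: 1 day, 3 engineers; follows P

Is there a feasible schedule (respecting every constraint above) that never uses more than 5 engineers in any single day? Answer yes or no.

no

The minimum achievable peak is 6; 5 < 6, so no feasible schedule stays within the cap.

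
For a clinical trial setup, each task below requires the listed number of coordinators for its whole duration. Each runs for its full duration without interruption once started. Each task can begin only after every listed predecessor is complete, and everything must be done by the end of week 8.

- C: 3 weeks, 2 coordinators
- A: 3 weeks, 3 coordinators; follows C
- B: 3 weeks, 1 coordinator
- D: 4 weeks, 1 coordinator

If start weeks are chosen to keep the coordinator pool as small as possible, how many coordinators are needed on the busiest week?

Schedule C@1, A@4, B@1, D@1: w1:4  w2:4  w3:4  w4:4  w5:3  w6:3  w7:0  w8:0 — peak 4.

4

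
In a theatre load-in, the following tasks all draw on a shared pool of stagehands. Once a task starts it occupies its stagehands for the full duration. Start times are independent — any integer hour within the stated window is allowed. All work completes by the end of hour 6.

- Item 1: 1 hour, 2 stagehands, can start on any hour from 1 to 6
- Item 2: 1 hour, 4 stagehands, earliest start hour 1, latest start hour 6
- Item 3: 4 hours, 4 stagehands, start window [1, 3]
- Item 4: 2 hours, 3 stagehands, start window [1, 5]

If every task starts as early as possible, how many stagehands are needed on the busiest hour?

13

Early-start schedule: Item 1@1, Item 2@1, Item 3@1, Item 4@1.
Load per hour: hour 1: 13, hour 2: 7, hour 3: 4, hour 4: 4, hour 5: 0, hour 6: 0.
Peak is 13.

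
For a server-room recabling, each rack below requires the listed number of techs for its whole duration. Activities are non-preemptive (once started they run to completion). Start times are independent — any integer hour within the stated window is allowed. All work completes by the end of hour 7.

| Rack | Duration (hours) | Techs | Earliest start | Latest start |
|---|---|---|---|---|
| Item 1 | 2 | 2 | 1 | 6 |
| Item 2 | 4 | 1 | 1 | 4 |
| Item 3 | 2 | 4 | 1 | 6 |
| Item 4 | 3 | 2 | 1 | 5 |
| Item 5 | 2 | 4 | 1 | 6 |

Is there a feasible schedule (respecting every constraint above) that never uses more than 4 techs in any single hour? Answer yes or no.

Total tech-hours = 30; over 7 hours the average is 30/7 > 4, so some hour must exceed 4.

no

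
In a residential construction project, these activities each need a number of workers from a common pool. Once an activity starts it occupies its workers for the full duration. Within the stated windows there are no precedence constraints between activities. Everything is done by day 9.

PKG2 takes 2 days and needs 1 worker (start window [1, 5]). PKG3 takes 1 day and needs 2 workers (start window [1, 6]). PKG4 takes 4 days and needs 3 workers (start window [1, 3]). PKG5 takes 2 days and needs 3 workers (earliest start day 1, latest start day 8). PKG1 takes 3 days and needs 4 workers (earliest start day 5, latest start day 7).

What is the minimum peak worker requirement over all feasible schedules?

5

Early-start (PKG2@1, PKG3@1, PKG4@1, PKG5@1, PKG1@5) gives peak 9: d1:9  d2:7  d3:3  d4:3  d5:4  d6:4  d7:4  d8:0  d9:0.
Shift PKG3→3, PKG5→5, PKG1→7.
Schedule PKG2@1, PKG3@3, PKG4@1, PKG5@5, PKG1@7: d1:4  d2:4  d3:5  d4:3  d5:3  d6:3  d7:4  d8:4  d9:4 — peak 5.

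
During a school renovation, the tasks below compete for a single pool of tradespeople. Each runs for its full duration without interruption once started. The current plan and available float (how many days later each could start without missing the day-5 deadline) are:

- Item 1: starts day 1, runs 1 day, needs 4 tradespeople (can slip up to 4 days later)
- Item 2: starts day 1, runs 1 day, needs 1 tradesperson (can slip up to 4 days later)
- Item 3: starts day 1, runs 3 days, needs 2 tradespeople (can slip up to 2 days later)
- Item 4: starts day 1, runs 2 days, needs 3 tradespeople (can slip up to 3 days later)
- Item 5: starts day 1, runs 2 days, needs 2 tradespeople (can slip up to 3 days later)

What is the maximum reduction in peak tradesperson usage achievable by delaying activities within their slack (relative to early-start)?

Early-start peak: d1:12  d2:7  d3:2  d4:0  d5:0 ⇒ 12.
Leveled (Item 1@1, Item 2@1, Item 3@2, Item 4@2, Item 5@4): d1:5  d2:5  d3:5  d4:4  d5:2 ⇒ 5.
Reduction 12 − 5 = 7.

7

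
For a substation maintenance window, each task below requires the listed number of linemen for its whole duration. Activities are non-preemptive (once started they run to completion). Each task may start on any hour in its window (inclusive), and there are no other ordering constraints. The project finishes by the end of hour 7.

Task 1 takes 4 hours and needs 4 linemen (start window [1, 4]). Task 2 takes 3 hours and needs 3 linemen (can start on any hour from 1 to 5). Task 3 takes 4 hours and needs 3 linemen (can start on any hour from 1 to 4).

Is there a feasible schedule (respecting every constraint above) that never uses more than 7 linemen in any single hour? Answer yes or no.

Schedule Task 1@1, Task 2@1, Task 3@4: h1:7  h2:7  h3:7  h4:7  h5:3  h6:3  h7:3 — peak 7 ≤ 7.

yes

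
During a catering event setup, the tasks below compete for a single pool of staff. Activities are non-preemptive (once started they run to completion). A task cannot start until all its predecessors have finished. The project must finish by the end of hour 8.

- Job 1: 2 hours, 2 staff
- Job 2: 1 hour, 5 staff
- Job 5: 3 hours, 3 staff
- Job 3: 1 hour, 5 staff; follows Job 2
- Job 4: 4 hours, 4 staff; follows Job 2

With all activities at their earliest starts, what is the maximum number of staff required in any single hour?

Early-start schedule: Job 1@1, Job 2@1, Job 5@1, Job 3@2, Job 4@2.
Load per hour: hour 1: 10, hour 2: 14, hour 3: 7, hour 4: 4, hour 5: 4, hour 6: 0, hour 7: 0, hour 8: 0.
Peak is 14.

14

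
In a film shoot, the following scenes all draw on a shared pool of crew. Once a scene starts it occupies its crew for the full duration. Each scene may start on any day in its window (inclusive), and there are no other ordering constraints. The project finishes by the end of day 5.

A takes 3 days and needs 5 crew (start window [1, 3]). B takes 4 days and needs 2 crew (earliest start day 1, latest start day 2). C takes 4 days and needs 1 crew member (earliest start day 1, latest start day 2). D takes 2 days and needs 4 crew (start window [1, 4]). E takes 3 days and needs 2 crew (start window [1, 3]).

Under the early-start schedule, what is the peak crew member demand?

Early-start schedule: A@1, B@1, C@1, D@1, E@1.
Load per day: day 1: 14, day 2: 14, day 3: 10, day 4: 3, day 5: 0.
Peak is 14.

14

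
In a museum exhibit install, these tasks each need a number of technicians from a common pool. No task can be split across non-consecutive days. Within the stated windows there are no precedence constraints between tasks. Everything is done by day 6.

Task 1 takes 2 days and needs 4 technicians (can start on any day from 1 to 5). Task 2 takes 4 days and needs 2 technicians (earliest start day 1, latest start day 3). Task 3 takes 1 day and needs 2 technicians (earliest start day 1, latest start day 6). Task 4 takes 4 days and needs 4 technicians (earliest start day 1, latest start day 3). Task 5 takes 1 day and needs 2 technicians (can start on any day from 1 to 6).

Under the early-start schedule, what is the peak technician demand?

14

Early-start schedule: Task 1@1, Task 2@1, Task 3@1, Task 4@1, Task 5@1.
Load per day: day 1: 14, day 2: 10, day 3: 6, day 4: 6, day 5: 0, day 6: 0.
Peak is 14.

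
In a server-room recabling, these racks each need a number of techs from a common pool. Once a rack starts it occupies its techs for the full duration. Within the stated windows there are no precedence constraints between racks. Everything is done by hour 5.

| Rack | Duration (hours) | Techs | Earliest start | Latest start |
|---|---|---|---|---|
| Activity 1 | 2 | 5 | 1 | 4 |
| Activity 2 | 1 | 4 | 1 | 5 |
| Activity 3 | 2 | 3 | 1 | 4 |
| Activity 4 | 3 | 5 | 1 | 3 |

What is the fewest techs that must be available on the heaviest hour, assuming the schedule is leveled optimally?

Early-start (Activity 1@1, Activity 2@1, Activity 3@1, Activity 4@1) gives peak 17: h1:17  h2:13  h3:5  h4:0  h5:0.
Shift Activity 3→2, Activity 4→3.
Schedule Activity 1@1, Activity 2@1, Activity 3@2, Activity 4@3: h1:9  h2:8  h3:8  h4:5  h5:5 — peak 9.

9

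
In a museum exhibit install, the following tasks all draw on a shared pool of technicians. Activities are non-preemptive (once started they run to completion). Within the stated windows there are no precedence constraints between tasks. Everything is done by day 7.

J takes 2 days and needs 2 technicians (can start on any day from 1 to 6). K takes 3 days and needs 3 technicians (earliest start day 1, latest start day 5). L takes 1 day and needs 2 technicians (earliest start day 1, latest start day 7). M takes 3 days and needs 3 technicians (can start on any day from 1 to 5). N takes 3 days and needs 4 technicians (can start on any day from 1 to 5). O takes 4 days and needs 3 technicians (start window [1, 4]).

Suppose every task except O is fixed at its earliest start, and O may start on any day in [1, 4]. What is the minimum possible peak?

14

O@1: d1:17  d2:15  d3:13  d4:3  d5:0  d6:0  d7:0 → peak 17
O@2: d1:14  d2:15  d3:13  d4:3  d5:3  d6:0  d7:0 → peak 15
O@3: d1:14  d2:12  d3:13  d4:3  d5:3  d6:3  d7:0 → peak 14
O@4: d1:14  d2:12  d3:10  d4:3  d5:3  d6:3  d7:3 → peak 14
Best is O@3, peak 14.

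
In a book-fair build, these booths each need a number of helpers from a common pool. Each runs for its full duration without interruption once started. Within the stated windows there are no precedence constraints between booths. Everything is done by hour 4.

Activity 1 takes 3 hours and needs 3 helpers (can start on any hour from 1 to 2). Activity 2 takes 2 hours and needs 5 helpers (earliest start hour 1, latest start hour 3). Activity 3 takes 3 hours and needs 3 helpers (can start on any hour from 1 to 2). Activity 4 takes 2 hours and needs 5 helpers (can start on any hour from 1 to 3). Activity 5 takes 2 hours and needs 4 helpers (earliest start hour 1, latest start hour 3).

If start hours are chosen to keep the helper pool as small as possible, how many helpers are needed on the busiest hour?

15

Early-start (Activity 1@1, Activity 2@1, Activity 3@1, Activity 4@1, Activity 5@1) gives peak 20: h1:20  h2:20  h3:6  h4:0.
Shift Activity 4→3.
Schedule Activity 1@1, Activity 2@1, Activity 3@1, Activity 4@3, Activity 5@1: h1:15  h2:15  h3:11  h4:5 — peak 15.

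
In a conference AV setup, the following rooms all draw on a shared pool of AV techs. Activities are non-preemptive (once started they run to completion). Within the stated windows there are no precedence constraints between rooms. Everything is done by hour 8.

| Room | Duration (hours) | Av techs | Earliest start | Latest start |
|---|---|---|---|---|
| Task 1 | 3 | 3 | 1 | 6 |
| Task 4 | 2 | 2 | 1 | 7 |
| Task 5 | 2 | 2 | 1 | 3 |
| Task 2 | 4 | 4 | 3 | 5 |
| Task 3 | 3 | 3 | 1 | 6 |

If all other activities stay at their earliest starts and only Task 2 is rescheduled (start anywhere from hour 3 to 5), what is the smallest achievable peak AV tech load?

10

Task 2@3: h1:10  h2:10  h3:10  h4:4  h5:4  h6:4  h7:0  h8:0 → peak 10
Task 2@4: h1:10  h2:10  h3:6  h4:4  h5:4  h6:4  h7:4  h8:0 → peak 10
Task 2@5: h1:10  h2:10  h3:6  h4:0  h5:4  h6:4  h7:4  h8:4 → peak 10
Best is Task 2@3, peak 10.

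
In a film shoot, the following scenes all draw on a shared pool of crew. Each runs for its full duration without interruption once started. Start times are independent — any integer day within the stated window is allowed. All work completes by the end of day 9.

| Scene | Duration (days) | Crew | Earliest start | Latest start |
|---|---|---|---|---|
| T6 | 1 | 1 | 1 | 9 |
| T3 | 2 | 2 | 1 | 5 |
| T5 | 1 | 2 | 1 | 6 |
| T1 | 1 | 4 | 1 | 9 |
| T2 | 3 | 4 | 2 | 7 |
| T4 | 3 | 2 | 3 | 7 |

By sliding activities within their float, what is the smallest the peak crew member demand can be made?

Early-start (T6@1, T3@1, T5@1, T1@1, T2@2, T4@3) gives peak 9: d1:9  d2:6  d3:6  d4:6  d5:2  d6:0  d7:0  d8:0  d9:0.
Shift T5→2, T1→3, T2→4, T4→7.
Schedule T6@1, T3@1, T5@2, T1@3, T2@4, T4@7: d1:3  d2:4  d3:4  d4:4  d5:4  d6:4  d7:2  d8:2  d9:2 — peak 4.
Total crew member-days = 29 over 9 days ⇒ peak ≥ ⌈29/9⌉ = 4, so 4 is optimal.

4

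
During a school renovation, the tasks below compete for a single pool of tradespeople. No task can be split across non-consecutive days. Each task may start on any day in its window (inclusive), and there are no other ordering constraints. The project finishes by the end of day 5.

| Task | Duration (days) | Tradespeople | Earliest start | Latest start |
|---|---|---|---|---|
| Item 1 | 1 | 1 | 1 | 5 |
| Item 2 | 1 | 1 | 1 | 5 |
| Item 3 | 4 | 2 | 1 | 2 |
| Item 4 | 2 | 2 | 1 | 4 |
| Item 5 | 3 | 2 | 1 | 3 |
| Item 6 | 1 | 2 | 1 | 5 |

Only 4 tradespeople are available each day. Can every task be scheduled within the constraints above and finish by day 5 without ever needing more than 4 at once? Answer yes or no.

no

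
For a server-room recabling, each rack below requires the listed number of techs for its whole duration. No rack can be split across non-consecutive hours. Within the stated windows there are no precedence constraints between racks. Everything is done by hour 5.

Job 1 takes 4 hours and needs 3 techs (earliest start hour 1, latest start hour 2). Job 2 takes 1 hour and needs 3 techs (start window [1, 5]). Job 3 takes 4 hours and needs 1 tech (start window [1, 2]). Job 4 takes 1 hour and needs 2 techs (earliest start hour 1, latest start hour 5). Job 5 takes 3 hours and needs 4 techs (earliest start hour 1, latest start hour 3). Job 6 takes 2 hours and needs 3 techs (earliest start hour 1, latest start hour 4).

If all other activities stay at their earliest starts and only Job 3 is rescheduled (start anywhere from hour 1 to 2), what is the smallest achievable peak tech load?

15

Job 3@1: h1:16  h2:11  h3:8  h4:4  h5:0 → peak 16
Job 3@2: h1:15  h2:11  h3:8  h4:4  h5:1 → peak 15
Best is Job 3@2, peak 15.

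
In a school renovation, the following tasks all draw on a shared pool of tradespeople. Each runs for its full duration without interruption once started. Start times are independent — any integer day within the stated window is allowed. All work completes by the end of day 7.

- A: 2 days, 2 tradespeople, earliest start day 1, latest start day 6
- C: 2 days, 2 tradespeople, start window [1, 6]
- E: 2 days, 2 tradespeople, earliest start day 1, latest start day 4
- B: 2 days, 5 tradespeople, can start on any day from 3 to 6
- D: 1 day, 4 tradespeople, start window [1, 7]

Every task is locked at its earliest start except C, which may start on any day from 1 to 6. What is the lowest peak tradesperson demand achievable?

8

C@1: d1:10  d2:6  d3:5  d4:5  d5:0  d6:0  d7:0 → peak 10
C@2: d1:8  d2:6  d3:7  d4:5  d5:0  d6:0  d7:0 → peak 8
C@3: d1:8  d2:4  d3:7  d4:7  d5:0  d6:0  d7:0 → peak 8
C@4: d1:8  d2:4  d3:5  d4:7  d5:2  d6:0  d7:0 → peak 8
C@5: d1:8  d2:4  d3:5  d4:5  d5:2  d6:2  d7:0 → peak 8
C@6: d1:8  d2:4  d3:5  d4:5  d5:0  d6:2  d7:2 → peak 8
Best is C@2, peak 8.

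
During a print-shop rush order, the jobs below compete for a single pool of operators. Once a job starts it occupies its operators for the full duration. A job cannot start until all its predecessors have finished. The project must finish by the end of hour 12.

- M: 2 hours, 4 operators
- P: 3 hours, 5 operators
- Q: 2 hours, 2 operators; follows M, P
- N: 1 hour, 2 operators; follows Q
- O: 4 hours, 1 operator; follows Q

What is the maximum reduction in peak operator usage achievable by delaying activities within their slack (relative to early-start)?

Early-start peak: h1:9  h2:9  h3:5  h4:2  h5:2  h6:3  h7:1  h8:1  h9:1  h10:0  h11:0  h12:0 ⇒ 9.
Leveled (M@1, P@3, Q@6, N@8, O@8): h1:4  h2:4  h3:5  h4:5  h5:5  h6:2  h7:2  h8:3  h9:1  h10:1  h11:1  h12:0 ⇒ 5.
Reduction 9 − 5 = 4.

4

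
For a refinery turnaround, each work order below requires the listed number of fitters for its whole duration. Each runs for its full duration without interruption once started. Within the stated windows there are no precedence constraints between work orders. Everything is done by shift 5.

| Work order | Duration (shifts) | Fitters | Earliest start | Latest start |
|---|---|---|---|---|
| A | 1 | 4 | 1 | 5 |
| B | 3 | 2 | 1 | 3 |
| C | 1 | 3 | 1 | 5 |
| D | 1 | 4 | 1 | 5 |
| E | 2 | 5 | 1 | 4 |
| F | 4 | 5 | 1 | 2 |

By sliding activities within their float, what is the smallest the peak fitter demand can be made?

Early-start (A@1, B@1, C@1, D@1, E@1, F@1) gives peak 23: s1:23  s2:12  s3:7  s4:5  s5:0.
Shift C→2, E→4, F→2.
Schedule A@1, B@1, C@2, D@1, E@4, F@2: s1:10  s2:10  s3:7  s4:10  s5:10 — peak 10.
Total fitter-shifts = 47 over 5 shifts ⇒ peak ≥ ⌈47/5⌉ = 10, so 10 is optimal.

10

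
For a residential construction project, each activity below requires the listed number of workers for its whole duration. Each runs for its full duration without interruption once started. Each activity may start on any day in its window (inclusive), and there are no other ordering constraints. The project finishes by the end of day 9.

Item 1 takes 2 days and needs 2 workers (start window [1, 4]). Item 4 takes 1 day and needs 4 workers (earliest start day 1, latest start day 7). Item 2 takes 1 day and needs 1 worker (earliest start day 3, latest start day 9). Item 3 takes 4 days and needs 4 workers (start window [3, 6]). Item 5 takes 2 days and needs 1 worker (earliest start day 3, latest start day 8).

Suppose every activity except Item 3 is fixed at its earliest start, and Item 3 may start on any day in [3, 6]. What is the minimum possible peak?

6

Item 3@3: d1:6  d2:2  d3:6  d4:5  d5:4  d6:4  d7:0  d8:0  d9:0 → peak 6
Item 3@4: d1:6  d2:2  d3:2  d4:5  d5:4  d6:4  d7:4  d8:0  d9:0 → peak 6
Item 3@5: d1:6  d2:2  d3:2  d4:1  d5:4  d6:4  d7:4  d8:4  d9:0 → peak 6
Item 3@6: d1:6  d2:2  d3:2  d4:1  d5:0  d6:4  d7:4  d8:4  d9:4 → peak 6
Best is Item 3@3, peak 6.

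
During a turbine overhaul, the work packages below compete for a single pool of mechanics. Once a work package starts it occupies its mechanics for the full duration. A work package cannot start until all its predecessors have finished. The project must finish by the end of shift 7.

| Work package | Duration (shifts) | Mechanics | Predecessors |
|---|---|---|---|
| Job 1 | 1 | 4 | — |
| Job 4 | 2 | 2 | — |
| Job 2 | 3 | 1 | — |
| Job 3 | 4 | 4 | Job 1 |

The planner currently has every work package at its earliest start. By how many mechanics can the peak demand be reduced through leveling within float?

2

Early-start peak: s1:7  s2:7  s3:5  s4:4  s5:4  s6:0  s7:0 ⇒ 7.
Leveled (Job 1@1, Job 4@2, Job 2@1, Job 3@4): s1:5  s2:3  s3:3  s4:4  s5:4  s6:4  s7:4 ⇒ 5.
Reduction 7 − 5 = 2.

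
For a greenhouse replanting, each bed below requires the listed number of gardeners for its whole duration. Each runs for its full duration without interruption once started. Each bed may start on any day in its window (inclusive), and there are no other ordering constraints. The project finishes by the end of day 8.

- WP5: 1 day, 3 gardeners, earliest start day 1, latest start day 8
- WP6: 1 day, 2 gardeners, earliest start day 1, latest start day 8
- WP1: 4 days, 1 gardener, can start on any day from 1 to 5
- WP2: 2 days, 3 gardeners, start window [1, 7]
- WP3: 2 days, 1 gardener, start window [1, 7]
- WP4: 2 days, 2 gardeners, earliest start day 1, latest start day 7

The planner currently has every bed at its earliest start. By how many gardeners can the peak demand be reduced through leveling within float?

Early-start peak: d1:12  d2:7  d3:1  d4:1  d5:0  d6:0  d7:0  d8:0 ⇒ 12.
Leveled (WP5@1, WP6@2, WP1@2, WP2@7, WP3@3, WP4@5): d1:3  d2:3  d3:2  d4:2  d5:3  d6:2  d7:3  d8:3 ⇒ 3.
Reduction 12 − 3 = 9.

9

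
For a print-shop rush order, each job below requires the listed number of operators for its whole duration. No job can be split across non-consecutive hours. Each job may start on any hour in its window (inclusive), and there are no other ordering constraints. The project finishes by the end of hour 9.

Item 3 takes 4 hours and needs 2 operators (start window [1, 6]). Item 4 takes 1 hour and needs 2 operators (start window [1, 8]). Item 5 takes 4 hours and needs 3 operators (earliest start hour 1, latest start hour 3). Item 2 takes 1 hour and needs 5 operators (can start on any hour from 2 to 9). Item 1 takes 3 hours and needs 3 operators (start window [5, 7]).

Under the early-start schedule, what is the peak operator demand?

Early-start schedule: Item 3@1, Item 4@1, Item 5@1, Item 2@2, Item 1@5.
Load per hour: hour 1: 7, hour 2: 10, hour 3: 5, hour 4: 5, hour 5: 3, hour 6: 3, hour 7: 3, hour 8: 0, hour 9: 0.
Peak is 10.

10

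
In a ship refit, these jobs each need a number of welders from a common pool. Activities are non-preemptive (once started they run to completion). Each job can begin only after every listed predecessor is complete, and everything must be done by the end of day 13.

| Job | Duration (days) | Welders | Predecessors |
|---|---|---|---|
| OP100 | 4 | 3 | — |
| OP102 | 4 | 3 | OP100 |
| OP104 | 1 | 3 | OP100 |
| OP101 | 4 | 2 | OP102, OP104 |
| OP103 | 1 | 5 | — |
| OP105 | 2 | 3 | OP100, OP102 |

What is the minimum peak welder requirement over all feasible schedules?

6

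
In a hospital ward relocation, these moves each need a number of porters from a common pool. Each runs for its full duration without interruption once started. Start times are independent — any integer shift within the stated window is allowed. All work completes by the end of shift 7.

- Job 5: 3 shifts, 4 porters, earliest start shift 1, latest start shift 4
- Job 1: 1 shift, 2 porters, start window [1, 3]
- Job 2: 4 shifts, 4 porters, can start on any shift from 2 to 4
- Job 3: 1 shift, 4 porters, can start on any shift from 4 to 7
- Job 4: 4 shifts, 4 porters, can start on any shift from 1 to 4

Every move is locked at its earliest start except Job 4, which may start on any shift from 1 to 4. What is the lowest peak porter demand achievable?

12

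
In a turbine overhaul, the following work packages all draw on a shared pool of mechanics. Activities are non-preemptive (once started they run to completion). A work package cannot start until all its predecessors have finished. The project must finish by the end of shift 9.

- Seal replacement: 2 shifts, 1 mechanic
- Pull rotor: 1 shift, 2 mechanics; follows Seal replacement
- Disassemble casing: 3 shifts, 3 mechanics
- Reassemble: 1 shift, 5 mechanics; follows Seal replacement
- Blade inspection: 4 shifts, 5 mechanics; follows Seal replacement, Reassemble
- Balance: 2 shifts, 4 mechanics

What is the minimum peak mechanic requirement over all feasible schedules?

7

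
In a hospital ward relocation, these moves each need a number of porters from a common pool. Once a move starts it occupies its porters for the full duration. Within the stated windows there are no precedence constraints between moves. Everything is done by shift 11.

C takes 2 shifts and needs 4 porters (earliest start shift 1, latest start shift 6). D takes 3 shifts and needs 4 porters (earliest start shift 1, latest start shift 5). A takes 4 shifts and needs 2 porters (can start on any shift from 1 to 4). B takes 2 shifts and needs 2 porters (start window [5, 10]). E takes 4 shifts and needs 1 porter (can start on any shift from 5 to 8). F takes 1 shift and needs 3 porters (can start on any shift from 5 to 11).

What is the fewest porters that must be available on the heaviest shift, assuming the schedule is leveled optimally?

6

Early-start (C@1, D@1, A@1, B@5, E@5, F@5) gives peak 10: s1:10  s2:10  s3:6  s4:2  s5:6  s6:3  s7:1  s8:1  s9:0  s10:0  s11:0.
Shift D→3, E→6, F→6.
Schedule C@1, D@3, A@1, B@5, E@6, F@6: s1:6  s2:6  s3:6  s4:6  s5:6  s6:6  s7:1  s8:1  s9:1  s10:0  s11:0 — peak 6.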